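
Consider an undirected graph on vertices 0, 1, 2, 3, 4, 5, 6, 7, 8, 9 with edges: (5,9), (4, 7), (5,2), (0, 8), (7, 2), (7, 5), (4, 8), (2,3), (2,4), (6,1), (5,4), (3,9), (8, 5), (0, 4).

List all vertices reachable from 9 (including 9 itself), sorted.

Start at 9.
Its neighbours: 3, 5.
Then their neighbours: 2, 4, 7, 8.
Then next layer: 0.
Nothing further is reachable.

0, 2, 3, 4, 5, 7, 8, 9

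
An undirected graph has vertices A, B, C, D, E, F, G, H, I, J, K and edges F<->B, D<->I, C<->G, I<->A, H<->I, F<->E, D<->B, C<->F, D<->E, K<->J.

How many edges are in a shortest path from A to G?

6

Distance 0: A.
Distance 1: I.
Distance 2: D, H.
Distance 3: B, E.
Distance 4: F.
Distance 5: C.
Distance 6: G — contains G.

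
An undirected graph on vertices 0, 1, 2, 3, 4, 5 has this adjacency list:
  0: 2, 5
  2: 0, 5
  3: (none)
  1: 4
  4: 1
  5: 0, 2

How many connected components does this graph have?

From 0: component {0, 2, 5}.
From 1: component {1, 4}.
From 3: component {3}.
That's 3 components.

3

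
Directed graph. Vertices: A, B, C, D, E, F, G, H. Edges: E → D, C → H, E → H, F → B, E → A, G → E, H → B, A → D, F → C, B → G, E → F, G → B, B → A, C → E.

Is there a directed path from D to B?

D has no outgoing edges, so nothing is reachable from it.

No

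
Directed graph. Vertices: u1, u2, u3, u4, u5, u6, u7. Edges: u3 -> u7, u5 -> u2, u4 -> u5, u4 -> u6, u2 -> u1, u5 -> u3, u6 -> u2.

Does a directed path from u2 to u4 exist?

Explore from u2.
Distance 1: reach u1.
The search from u2 is exhausted; no directed path reaches u4.

No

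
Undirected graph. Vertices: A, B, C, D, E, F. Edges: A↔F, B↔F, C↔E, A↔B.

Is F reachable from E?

Explore from E.
Distance 1: reach C.
The search is exhausted without reaching F; it lies in a different component.

No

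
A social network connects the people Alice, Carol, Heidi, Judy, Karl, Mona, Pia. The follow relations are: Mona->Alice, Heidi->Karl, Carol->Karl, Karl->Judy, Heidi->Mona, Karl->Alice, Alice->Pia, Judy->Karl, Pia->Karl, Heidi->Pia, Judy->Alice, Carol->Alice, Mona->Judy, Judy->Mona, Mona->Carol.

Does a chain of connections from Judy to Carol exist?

Yes

Explore from Judy.
Distance 1: reach Alice, Karl, Mona.
Distance 2: reach Carol, Pia.
Found Carol.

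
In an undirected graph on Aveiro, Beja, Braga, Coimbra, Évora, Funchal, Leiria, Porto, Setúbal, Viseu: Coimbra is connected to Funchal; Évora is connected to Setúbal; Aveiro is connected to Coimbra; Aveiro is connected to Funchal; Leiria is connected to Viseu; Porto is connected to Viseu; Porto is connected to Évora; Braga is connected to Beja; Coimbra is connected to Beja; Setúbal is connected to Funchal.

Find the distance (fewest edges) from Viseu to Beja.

Distance 0: Viseu.
Distance 1: Leiria, Porto.
Distance 2: Évora.
Distance 3: Setúbal.
Distance 4: Funchal.
Distance 5: Aveiro, Coimbra.
Distance 6: Beja — contains Beja.

6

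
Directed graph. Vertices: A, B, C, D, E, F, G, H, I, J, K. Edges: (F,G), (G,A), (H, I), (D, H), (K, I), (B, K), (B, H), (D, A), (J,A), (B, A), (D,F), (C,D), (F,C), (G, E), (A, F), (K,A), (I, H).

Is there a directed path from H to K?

Explore from H.
Distance 1: reach I.
The search from H is exhausted; no directed path reaches K.

No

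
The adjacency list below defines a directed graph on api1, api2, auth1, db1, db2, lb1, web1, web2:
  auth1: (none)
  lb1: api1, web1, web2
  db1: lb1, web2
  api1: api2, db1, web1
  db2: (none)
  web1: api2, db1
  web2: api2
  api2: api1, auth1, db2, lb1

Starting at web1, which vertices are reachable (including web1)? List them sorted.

api1, api2, auth1, db1, db2, lb1, web1, web2

Start at web1.
Its neighbours: api2, db1.
Then their neighbours: api1, auth1, db2, lb1, web2.
Every vertex is now reached.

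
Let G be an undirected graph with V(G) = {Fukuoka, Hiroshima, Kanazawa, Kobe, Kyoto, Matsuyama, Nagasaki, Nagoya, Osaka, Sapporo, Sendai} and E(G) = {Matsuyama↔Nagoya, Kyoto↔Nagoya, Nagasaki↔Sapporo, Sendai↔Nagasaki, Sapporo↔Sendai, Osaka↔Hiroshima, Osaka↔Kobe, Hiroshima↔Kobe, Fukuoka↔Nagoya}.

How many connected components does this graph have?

From Fukuoka: component {Fukuoka, Kyoto, Matsuyama, Nagoya}.
From Hiroshima: component {Hiroshima, Kobe, Osaka}.
From Kanazawa: component {Kanazawa}.
From Nagasaki: component {Nagasaki, Sapporo, Sendai}.
That's 4 components.

4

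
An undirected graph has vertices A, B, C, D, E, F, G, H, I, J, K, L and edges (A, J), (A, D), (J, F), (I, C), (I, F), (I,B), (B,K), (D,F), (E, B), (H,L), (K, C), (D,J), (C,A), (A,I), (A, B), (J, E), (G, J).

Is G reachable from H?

No

Explore from H.
Distance 1: reach L.
The search is exhausted without reaching G; it lies in a different component.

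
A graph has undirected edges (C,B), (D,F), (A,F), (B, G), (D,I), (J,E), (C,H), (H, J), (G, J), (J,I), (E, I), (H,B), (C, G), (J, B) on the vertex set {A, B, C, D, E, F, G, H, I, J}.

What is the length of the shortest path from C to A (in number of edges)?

Distance 0: C.
Distance 1: B, G, H.
Distance 2: J.
Distance 3: E, I.
Distance 4: D.
Distance 5: F.
Distance 6: A — contains A.

6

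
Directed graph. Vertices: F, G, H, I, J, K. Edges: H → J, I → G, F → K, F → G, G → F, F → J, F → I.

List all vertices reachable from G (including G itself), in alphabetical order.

Start at G.
Its neighbours: F.
Then their neighbours: I, J, K.
Nothing further is reachable.

F, G, I, J, K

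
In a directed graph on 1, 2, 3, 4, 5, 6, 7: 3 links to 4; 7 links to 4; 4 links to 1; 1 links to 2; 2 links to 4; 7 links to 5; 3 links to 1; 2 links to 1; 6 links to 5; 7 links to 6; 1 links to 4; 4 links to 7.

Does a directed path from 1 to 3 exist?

No

Explore from 1.
Distance 1: reach 2, 4.
Distance 2: reach 7.
Distance 3: reach 5, 6.
The search from 1 is exhausted; no directed path reaches 3.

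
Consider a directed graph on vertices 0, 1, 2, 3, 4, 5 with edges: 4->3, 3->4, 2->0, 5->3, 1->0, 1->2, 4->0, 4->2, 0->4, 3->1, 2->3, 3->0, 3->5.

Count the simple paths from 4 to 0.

7

4→0
4→2→0
4→2→3→0
4→2→3→1→0
4→3→0
4→3→1→0
4→3→1→2→0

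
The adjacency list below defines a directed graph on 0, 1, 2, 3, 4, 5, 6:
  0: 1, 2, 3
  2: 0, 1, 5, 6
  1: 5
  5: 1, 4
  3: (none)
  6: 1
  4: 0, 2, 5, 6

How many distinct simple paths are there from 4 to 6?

3

4→0→2→6
4→2→6
4→6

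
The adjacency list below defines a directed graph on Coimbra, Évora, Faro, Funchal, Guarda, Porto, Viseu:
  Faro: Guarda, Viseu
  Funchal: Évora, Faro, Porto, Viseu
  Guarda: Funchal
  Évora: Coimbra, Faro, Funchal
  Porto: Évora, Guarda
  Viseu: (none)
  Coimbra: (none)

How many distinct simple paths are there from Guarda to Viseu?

Guarda→Funchal→Évora→Faro→Viseu
Guarda→Funchal→Faro→Viseu
Guarda→Funchal→Porto→Évora→Faro→Viseu
Guarda→Funchal→Viseu

4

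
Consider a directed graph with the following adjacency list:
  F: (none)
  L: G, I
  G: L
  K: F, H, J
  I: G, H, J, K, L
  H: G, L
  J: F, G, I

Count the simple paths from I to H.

2

I→H
I→K→H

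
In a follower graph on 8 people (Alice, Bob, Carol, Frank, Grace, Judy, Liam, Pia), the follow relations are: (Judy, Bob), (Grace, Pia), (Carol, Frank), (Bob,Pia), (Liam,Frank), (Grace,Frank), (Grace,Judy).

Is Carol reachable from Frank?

Frank has no outgoing edges, so nothing is reachable from it.

No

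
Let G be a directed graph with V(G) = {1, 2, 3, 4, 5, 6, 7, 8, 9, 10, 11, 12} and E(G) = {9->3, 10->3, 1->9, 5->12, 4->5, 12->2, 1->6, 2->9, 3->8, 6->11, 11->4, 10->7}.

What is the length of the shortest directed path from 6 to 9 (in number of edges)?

Distance 0: 6.
Distance 1: 11.
Distance 2: 4.
Distance 3: 5.
Distance 4: 12.
Distance 5: 2.
Distance 6: 9 — contains 9.

6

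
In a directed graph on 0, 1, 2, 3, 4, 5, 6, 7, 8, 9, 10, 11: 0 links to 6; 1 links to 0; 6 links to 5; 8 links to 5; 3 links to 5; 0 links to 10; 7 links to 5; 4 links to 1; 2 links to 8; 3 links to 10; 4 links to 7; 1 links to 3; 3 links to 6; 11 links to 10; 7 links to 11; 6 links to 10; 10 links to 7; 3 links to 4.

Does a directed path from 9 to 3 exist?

No

9 has no outgoing edges, so nothing is reachable from it.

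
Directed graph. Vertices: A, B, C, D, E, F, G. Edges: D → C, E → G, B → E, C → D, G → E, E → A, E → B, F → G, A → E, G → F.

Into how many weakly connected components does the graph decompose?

2

From A: component {A, B, E, F, G}.
From C: component {C, D}.
That's 2 components.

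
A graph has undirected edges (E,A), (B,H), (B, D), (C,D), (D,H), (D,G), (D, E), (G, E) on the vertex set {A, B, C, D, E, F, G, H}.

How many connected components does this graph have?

From A: component {A, B, C, D, E, G, H}.
From F: component {F}.
That's 2 components.

2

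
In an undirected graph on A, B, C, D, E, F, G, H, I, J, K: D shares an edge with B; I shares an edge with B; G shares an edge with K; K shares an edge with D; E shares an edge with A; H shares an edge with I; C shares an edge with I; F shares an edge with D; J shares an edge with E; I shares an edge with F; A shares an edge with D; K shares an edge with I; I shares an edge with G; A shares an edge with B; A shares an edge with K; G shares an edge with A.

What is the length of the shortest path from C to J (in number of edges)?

5

Distance 0: C.
Distance 1: I.
Distance 2: B, F, G, H, K.
Distance 3: A, D.
Distance 4: E.
Distance 5: J — contains J.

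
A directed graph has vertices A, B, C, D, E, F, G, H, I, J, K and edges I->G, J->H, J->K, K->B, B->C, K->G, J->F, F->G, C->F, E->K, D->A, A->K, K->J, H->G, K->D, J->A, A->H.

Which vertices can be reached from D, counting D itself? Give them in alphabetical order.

A, B, C, D, F, G, H, J, K

Start at D.
Its neighbours: A.
Then their neighbours: H, K.
Then next layer: B, G, J.
Then next layer: C, F.
Nothing further is reachable.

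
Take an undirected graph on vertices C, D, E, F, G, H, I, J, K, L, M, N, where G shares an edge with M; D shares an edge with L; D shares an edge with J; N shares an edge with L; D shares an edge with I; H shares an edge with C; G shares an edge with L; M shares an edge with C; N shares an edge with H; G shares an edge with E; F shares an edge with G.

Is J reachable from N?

Explore from N.
Distance 1: reach H, L.
Distance 2: reach C, D, G.
Distance 3: reach E, F, I, J, M.
Found J.

Yes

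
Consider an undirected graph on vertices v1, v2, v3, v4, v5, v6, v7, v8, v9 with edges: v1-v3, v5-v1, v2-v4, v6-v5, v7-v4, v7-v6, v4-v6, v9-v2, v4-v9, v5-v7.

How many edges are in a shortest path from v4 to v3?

Distance 0: v4.
Distance 1: v2, v6, v7, v9.
Distance 2: v5.
Distance 3: v1.
Distance 4: v3 — contains v3.

4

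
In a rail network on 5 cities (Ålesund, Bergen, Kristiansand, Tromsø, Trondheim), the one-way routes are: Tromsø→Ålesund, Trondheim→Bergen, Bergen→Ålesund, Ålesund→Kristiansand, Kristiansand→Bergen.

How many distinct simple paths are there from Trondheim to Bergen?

Trondheim→Bergen

1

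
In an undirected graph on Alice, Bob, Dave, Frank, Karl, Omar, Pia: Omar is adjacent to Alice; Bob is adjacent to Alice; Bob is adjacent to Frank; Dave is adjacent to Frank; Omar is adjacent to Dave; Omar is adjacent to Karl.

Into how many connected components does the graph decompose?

2

From Alice: component {Alice, Bob, Dave, Frank, Karl, Omar}.
From Pia: component {Pia}.
That's 2 components.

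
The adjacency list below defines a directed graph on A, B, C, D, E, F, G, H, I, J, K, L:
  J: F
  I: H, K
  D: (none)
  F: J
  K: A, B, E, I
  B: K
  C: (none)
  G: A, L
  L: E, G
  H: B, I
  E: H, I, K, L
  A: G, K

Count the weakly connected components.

4

From A: component {A, B, E, G, H, I, K, L}.
From C: component {C}.
From D: component {D}.
From F: component {F, J}.
That's 4 components.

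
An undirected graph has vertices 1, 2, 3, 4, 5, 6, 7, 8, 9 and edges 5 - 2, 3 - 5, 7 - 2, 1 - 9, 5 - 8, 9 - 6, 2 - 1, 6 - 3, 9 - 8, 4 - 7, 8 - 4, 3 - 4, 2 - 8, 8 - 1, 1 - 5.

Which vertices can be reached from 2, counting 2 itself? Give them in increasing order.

Start at 2.
Its neighbours: 1, 5, 7, 8.
Then their neighbours: 3, 4, 9.
Then next layer: 6.
Every vertex is now reached.

1, 2, 3, 4, 5, 6, 7, 8, 9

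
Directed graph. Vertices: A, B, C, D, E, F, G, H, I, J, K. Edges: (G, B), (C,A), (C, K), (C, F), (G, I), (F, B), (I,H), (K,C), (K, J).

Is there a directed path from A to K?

A has no outgoing edges, so nothing is reachable from it.

No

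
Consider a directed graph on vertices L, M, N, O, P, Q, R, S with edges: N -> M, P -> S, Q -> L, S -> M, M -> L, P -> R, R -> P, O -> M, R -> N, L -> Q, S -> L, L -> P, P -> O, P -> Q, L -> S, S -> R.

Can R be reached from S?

Yes

Explore from S.
Distance 1: reach L, M, R.
Found R.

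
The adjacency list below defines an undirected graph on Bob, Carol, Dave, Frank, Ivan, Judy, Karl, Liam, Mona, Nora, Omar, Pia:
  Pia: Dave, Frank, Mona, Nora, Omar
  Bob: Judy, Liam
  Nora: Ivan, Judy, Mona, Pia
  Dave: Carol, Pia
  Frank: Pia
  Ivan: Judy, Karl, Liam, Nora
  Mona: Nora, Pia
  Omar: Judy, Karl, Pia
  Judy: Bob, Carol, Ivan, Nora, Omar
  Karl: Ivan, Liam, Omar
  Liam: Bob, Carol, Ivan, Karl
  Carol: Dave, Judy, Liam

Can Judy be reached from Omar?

Explore from Omar.
Distance 1: reach Judy, Karl, Pia.
Found Judy.

Yes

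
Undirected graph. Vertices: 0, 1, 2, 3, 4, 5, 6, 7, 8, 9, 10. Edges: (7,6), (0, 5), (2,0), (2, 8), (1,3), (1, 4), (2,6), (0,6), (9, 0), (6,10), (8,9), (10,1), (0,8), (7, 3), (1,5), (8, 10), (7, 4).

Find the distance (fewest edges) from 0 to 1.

2

Distance 0: 0.
Distance 1: 2, 5, 6, 8, 9.
Distance 2: 1, 7, 10 — contains 1.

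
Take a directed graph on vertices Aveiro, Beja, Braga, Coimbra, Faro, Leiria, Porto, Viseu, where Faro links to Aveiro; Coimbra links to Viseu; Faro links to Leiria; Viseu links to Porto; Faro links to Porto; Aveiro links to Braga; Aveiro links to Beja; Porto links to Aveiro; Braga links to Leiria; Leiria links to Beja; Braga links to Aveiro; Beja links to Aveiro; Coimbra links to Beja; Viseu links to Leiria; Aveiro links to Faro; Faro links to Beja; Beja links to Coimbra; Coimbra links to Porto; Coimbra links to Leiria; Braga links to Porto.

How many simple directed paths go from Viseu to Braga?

3

Viseu→Leiria→Beja→Aveiro→Braga
Viseu→Leiria→Beja→Coimbra→Porto→Aveiro→Braga
Viseu→Porto→Aveiro→Braga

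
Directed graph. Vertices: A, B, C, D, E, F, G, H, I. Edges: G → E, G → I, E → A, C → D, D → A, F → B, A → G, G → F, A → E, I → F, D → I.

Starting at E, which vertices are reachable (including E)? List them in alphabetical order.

Start at E.
Its neighbours: A.
Then their neighbours: G.
Then next layer: F, I.
Then next layer: B.
Nothing further is reachable.

A, B, E, F, G, I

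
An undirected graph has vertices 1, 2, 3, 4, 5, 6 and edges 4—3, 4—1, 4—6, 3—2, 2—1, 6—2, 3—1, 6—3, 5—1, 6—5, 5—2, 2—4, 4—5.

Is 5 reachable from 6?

Explore from 6.
Distance 1: reach 2, 3, 4, 5.
Found 5.

Yes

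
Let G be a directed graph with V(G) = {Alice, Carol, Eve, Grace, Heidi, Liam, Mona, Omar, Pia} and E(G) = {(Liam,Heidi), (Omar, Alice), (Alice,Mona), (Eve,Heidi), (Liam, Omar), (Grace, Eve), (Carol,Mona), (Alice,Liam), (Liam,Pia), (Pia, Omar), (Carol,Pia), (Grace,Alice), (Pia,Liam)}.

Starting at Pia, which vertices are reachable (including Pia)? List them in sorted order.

Start at Pia.
Its neighbours: Liam, Omar.
Then their neighbours: Alice, Heidi.
Then next layer: Mona.
Nothing further is reachable.

Alice, Heidi, Liam, Mona, Omar, Pia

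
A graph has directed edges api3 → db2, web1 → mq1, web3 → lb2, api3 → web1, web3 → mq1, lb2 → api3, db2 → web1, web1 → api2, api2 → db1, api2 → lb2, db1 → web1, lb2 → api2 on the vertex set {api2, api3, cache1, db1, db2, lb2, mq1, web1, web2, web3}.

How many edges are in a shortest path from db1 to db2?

Distance 0: db1.
Distance 1: web1.
Distance 2: api2, mq1.
Distance 3: lb2.
Distance 4: api3.
Distance 5: db2 — contains db2.

5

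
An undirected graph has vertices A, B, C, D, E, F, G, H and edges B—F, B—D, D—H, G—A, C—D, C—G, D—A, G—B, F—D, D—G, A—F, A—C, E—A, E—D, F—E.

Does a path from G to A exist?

Yes

Explore from G.
Distance 1: reach A, B, C, D.
Found A.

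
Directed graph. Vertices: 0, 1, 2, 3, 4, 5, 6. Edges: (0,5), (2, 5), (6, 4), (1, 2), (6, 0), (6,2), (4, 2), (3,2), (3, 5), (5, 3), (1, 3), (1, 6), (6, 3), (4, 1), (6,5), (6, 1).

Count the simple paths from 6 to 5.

6→0→5
6→1→2→5
6→1→3→2→5
6→1→3→5
6→2→5
6→3→2→5
6→3→5
6→4→1→2→5
6→4→1→3→2→5
6→4→1→3→5
6→4→2→5
6→5

12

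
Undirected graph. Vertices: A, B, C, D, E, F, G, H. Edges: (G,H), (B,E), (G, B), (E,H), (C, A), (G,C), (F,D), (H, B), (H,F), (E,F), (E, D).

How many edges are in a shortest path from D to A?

Distance 0: D.
Distance 1: E, F.
Distance 2: B, H.
Distance 3: G.
Distance 4: C.
Distance 5: A — contains A.

5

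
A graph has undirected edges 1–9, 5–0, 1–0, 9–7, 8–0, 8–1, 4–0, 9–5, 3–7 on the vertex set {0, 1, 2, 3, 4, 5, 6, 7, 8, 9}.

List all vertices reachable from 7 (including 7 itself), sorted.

0, 1, 3, 4, 5, 7, 8, 9

Start at 7.
Its neighbours: 3, 9.
Then their neighbours: 1, 5.
Then next layer: 0, 8.
Then next layer: 4.
Nothing further is reachable.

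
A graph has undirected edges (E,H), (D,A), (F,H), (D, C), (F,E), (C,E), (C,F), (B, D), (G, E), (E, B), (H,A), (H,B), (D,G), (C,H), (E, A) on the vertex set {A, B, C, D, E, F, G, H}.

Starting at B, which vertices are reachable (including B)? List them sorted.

A, B, C, D, E, F, G, H

Start at B.
Its neighbours: D, E, H.
Then their neighbours: A, C, F, G.
Every vertex is now reached.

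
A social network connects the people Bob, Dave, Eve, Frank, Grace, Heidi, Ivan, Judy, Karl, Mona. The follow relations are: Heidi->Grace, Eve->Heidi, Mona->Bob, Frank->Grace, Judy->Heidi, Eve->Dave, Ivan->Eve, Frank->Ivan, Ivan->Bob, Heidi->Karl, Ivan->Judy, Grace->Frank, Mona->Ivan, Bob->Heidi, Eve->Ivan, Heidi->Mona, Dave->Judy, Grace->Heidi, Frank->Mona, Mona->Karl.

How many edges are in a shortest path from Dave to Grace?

3

Distance 0: Dave.
Distance 1: Judy.
Distance 2: Heidi.
Distance 3: Grace, Karl, Mona — contains Grace.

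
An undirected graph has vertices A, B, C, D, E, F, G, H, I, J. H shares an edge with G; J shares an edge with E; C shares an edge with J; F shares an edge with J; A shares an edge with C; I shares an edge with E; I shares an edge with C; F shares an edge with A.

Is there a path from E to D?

Explore from E.
Distance 1: reach I, J.
Distance 2: reach C, F.
Distance 3: reach A.
The search is exhausted without reaching D; it lies in a different component.

No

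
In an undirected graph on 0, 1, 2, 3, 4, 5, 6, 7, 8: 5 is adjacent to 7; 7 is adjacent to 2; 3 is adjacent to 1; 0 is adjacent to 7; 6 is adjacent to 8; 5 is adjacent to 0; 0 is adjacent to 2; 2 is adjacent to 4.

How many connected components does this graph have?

3

From 0: component {0, 2, 4, 5, 7}.
From 1: component {1, 3}.
From 6: component {6, 8}.
That's 3 components.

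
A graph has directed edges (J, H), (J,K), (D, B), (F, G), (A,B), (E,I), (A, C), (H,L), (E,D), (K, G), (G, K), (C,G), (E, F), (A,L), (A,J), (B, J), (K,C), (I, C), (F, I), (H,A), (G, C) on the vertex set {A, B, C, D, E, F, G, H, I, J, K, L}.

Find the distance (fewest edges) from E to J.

3

Distance 0: E.
Distance 1: D, F, I.
Distance 2: B, C, G.
Distance 3: J, K — contains J.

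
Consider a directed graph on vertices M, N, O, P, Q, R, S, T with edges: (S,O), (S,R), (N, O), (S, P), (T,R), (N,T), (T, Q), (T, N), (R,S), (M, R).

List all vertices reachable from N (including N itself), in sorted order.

N, O, P, Q, R, S, T

Start at N.
Its neighbours: O, T.
Then their neighbours: Q, R.
Then next layer: S.
Then next layer: P.
Nothing further is reachable.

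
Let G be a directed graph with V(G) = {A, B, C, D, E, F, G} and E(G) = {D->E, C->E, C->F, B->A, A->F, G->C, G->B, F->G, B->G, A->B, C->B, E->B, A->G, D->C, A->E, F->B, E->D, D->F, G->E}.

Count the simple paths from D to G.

15

D→C→B→A→F→G
D→C→B→A→G
D→C→B→G
D→C→E→B→A→F→G
D→C→E→B→A→G
D→C→E→B→G
D→C→F→B→A→G
D→C→F→B→G
D→C→F→G
D→E→B→A→F→G
D→E→B→A→G
D→E→B→G
D→F→B→A→G
D→F→B→G
D→F→G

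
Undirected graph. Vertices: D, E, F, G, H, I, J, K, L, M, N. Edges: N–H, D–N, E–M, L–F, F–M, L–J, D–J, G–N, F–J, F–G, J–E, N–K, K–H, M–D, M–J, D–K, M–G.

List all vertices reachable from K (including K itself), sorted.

D, E, F, G, H, J, K, L, M, N

Start at K.
Its neighbours: D, H, N.
Then their neighbours: G, J, M.
Then next layer: E, F, L.
Nothing further is reachable.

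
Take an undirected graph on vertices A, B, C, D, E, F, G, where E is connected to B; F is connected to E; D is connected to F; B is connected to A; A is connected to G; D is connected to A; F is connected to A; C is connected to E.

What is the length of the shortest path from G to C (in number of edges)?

Distance 0: G.
Distance 1: A.
Distance 2: B, D, F.
Distance 3: E.
Distance 4: C — contains C.

4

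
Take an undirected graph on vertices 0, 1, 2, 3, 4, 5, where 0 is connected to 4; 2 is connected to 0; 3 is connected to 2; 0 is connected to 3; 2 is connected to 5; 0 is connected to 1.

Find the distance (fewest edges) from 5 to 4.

Distance 0: 5.
Distance 1: 2.
Distance 2: 0, 3.
Distance 3: 1, 4 — contains 4.

3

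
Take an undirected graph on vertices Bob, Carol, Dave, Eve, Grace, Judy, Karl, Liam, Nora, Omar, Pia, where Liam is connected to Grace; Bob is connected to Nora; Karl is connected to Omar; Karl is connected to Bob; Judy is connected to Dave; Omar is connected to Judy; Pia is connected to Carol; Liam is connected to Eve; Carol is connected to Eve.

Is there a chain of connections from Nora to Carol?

Explore from Nora.
Distance 1: reach Bob.
Distance 2: reach Karl.
Distance 3: reach Omar.
Distance 4: reach Judy.
Distance 5: reach Dave.
The search is exhausted without reaching Carol; it lies in a different component.

No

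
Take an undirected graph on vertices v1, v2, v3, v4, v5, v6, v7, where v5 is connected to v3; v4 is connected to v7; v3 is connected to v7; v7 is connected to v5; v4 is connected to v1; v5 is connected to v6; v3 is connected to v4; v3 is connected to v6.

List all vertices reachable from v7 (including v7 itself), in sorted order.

v1, v3, v4, v5, v6, v7

Start at v7.
Its neighbours: v3, v4, v5.
Then their neighbours: v1, v6.
Nothing further is reachable.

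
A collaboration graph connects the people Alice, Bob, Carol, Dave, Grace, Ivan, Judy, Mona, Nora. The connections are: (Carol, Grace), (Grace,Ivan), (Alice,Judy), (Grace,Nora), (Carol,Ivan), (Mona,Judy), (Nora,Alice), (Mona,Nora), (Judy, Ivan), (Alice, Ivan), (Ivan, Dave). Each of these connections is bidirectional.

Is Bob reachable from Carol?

No

Explore from Carol.
Distance 1: reach Grace, Ivan.
Distance 2: reach Alice, Dave, Judy, Nora.
Distance 3: reach Mona.
The search is exhausted without reaching Bob; it lies in a different component.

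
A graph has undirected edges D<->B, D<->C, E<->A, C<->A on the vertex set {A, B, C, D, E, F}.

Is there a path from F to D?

No

F has no edges, so nothing is reachable from it.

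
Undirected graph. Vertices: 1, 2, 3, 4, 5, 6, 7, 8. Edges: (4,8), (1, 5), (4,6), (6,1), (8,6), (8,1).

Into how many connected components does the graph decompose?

4

From 1: component {1, 4, 5, 6, 8}.
From 2: component {2}.
From 3: component {3}.
From 7: component {7}.
That's 4 components.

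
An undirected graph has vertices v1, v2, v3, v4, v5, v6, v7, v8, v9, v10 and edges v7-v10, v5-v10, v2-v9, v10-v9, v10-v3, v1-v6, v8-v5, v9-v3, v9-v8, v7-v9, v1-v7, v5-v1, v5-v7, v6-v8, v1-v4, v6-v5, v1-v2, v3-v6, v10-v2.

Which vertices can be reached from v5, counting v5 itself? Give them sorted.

v1, v2, v3, v4, v5, v6, v7, v8, v9, v10

Start at v5.
Its neighbours: v1, v6, v7, v8, v10.
Then their neighbours: v2, v3, v4, v9.
Every vertex is now reached.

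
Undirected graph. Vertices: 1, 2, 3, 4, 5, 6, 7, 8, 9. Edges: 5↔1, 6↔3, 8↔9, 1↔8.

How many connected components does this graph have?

From 1: component {1, 5, 8, 9}.
From 2: component {2}.
From 3: component {3, 6}.
From 4: component {4}.
From 7: component {7}.
That's 5 components.

5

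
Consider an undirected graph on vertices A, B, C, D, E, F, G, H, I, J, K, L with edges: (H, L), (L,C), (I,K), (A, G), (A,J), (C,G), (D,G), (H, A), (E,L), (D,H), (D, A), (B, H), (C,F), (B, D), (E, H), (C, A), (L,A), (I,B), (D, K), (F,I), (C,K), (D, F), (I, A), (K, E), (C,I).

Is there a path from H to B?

Explore from H.
Distance 1: reach A, B, D, E, L.
Found B.

Yes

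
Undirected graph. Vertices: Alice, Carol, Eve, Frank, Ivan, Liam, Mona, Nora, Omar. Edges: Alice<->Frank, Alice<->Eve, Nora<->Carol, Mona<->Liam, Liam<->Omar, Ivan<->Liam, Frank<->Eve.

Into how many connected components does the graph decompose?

From Alice: component {Alice, Eve, Frank}.
From Carol: component {Carol, Nora}.
From Ivan: component {Ivan, Liam, Mona, Omar}.
That's 3 components.

3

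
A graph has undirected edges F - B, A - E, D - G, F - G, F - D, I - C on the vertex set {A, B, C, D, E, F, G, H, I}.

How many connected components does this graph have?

From A: component {A, E}.
From B: component {B, D, F, G}.
From C: component {C, I}.
From H: component {H}.
That's 4 components.

4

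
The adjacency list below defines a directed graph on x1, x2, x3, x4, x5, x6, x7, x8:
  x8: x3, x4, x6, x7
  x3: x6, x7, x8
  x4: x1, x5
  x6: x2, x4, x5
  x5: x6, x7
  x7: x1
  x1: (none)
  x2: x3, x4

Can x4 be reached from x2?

Explore from x2.
Distance 1: reach x3, x4.
Found x4.

Yes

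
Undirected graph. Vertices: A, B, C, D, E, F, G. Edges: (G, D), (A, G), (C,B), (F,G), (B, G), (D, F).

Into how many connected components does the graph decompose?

From A: component {A, B, C, D, F, G}.
From E: component {E}.
That's 2 components.

2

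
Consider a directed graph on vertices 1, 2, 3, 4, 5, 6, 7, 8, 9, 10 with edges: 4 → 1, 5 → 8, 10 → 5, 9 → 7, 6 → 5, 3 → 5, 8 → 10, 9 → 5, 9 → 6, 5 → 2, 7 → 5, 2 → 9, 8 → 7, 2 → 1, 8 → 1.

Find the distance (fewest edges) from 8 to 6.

Distance 0: 8.
Distance 1: 1, 7, 10.
Distance 2: 5.
Distance 3: 2.
Distance 4: 9.
Distance 5: 6 — contains 6.

5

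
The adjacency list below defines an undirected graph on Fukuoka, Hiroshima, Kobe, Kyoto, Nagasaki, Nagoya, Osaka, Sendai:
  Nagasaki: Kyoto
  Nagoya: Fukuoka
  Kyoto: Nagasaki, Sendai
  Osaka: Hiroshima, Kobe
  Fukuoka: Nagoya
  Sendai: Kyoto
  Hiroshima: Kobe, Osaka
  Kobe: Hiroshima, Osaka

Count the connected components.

From Fukuoka: component {Fukuoka, Nagoya}.
From Hiroshima: component {Hiroshima, Kobe, Osaka}.
From Kyoto: component {Kyoto, Nagasaki, Sendai}.
That's 3 components.

3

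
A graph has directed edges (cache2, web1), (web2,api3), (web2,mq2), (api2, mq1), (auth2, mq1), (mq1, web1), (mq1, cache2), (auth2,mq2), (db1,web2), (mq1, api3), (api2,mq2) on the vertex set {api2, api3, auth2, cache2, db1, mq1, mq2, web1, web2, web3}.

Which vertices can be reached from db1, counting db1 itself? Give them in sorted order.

Start at db1.
Its neighbours: web2.
Then their neighbours: api3, mq2.
Nothing further is reachable.

api3, db1, mq2, web2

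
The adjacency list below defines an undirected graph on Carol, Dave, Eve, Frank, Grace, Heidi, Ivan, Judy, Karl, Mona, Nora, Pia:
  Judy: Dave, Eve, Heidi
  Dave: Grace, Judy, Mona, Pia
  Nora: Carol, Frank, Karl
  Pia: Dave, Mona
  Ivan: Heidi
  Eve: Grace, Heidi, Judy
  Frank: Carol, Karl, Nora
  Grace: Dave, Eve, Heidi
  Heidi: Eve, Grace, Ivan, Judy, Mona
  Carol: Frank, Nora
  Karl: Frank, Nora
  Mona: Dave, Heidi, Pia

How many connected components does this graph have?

From Carol: component {Carol, Frank, Karl, Nora}.
From Dave: component {Dave, Eve, Grace, Heidi, Ivan, Judy, Mona, Pia}.
That's 2 components.

2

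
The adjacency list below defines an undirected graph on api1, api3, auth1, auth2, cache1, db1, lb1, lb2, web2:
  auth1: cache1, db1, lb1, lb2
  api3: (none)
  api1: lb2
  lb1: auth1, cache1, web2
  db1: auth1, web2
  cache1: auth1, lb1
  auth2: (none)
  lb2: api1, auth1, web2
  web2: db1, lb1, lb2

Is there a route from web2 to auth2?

Explore from web2.
Distance 1: reach db1, lb1, lb2.
Distance 2: reach api1, auth1, cache1.
The search is exhausted without reaching auth2; it lies in a different component.

No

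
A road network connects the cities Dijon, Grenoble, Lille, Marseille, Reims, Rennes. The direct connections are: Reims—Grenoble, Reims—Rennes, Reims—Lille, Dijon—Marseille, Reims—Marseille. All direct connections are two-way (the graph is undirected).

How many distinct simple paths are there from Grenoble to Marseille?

Grenoble–Reims–Marseille

1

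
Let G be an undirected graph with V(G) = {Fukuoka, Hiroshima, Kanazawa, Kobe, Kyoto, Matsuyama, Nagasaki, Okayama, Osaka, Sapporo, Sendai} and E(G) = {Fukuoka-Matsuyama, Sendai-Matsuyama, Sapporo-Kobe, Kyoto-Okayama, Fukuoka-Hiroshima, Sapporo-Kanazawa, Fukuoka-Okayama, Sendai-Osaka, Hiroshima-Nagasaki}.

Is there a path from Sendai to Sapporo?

No

Explore from Sendai.
Distance 1: reach Matsuyama, Osaka.
Distance 2: reach Fukuoka.
Distance 3: reach Hiroshima, Okayama.
Distance 4: reach Kyoto, Nagasaki.
The search is exhausted without reaching Sapporo; it lies in a different component.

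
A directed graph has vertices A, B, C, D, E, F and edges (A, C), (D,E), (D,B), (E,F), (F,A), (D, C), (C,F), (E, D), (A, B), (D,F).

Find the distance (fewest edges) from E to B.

2

Distance 0: E.
Distance 1: D, F.
Distance 2: A, B, C — contains B.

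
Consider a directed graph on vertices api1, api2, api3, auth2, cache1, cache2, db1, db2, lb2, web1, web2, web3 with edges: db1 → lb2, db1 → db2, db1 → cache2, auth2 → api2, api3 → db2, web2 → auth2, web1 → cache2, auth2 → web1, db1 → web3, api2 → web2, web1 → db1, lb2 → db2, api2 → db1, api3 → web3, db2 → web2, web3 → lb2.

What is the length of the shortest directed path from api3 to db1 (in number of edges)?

Distance 0: api3.
Distance 1: db2, web3.
Distance 2: lb2, web2.
Distance 3: auth2.
Distance 4: api2, web1.
Distance 5: cache2, db1 — contains db1.

5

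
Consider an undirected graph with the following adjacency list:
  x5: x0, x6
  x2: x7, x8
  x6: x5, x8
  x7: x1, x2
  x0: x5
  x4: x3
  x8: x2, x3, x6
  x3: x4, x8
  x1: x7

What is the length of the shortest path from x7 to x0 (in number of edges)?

5

Distance 0: x7.
Distance 1: x1, x2.
Distance 2: x8.
Distance 3: x3, x6.
Distance 4: x4, x5.
Distance 5: x0 — contains x0.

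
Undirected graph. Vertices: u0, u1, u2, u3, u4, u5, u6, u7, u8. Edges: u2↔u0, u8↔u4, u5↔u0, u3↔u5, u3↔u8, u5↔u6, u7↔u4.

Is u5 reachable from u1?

No

u1 has no edges, so nothing is reachable from it.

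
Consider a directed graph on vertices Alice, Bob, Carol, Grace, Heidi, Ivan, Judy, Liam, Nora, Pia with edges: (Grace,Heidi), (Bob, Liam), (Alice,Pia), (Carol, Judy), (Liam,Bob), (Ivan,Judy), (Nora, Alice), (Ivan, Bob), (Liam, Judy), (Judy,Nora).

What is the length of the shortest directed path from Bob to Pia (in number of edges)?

5

Distance 0: Bob.
Distance 1: Liam.
Distance 2: Judy.
Distance 3: Nora.
Distance 4: Alice.
Distance 5: Pia — contains Pia.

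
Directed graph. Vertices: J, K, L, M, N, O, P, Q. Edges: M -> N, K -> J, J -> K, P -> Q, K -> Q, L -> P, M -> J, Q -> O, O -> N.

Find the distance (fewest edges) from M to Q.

3

Distance 0: M.
Distance 1: J, N.
Distance 2: K.
Distance 3: Q — contains Q.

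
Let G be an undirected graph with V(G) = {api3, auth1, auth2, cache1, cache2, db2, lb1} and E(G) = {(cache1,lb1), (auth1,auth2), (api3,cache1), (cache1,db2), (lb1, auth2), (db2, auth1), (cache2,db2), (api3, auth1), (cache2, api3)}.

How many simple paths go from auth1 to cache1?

auth1–api3–cache1
auth1–api3–cache2–db2–cache1
auth1–auth2–lb1–cache1
auth1–db2–cache1
auth1–db2–cache2–api3–cache1

5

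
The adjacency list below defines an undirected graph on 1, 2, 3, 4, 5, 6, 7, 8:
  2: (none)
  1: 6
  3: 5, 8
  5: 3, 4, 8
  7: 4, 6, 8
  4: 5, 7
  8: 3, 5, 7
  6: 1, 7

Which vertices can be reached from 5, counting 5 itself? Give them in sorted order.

Start at 5.
Its neighbours: 3, 4, 8.
Then their neighbours: 7.
Then next layer: 6.
Then next layer: 1.
Nothing further is reachable.

1, 3, 4, 5, 6, 7, 8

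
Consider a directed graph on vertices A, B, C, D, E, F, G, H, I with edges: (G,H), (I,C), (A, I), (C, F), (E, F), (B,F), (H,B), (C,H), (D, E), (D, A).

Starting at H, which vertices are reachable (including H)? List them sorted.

B, F, H

Start at H.
Its neighbours: B.
Then their neighbours: F.
Nothing further is reachable.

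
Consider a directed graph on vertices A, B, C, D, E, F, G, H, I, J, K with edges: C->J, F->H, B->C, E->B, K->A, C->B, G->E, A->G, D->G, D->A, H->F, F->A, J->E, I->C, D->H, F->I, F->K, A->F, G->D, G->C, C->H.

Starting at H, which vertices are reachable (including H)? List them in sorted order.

A, B, C, D, E, F, G, H, I, J, K

Start at H.
Its neighbours: F.
Then their neighbours: A, I, K.
Then next layer: C, G.
Then next layer: B, D, E, J.
Every vertex is now reached.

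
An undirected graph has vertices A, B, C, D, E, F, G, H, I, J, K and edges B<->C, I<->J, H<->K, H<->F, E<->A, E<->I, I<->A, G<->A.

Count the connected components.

4

From A: component {A, E, G, I, J}.
From B: component {B, C}.
From D: component {D}.
From F: component {F, H, K}.
That's 4 components.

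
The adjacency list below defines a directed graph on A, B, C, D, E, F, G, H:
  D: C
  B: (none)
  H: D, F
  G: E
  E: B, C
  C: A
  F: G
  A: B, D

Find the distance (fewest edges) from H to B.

4

Distance 0: H.
Distance 1: D, F.
Distance 2: C, G.
Distance 3: A, E.
Distance 4: B — contains B.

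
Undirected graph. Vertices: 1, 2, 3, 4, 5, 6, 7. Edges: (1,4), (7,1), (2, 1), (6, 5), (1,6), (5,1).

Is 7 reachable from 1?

Yes

Explore from 1.
Distance 1: reach 2, 4, 5, 6, 7.
Found 7.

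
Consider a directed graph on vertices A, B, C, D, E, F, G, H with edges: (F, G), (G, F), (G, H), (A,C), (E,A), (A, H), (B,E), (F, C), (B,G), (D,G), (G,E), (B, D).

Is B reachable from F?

Explore from F.
Distance 1: reach C, G.
Distance 2: reach E, H.
Distance 3: reach A.
The search from F is exhausted; no directed path reaches B.

No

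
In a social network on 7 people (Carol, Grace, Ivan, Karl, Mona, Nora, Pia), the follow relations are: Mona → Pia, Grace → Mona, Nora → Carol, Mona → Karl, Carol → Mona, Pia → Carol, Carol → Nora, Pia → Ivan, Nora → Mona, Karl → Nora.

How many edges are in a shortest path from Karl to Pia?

3

Distance 0: Karl.
Distance 1: Nora.
Distance 2: Carol, Mona.
Distance 3: Pia — contains Pia.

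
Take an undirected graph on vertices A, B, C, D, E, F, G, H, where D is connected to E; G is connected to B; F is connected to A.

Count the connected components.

5

From A: component {A, F}.
From B: component {B, G}.
From C: component {C}.
From D: component {D, E}.
From H: component {H}.
That's 5 components.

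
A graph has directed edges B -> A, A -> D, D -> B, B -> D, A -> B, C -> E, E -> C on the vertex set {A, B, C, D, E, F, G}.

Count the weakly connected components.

4

From A: component {A, B, D}.
From C: component {C, E}.
From F: component {F}.
From G: component {G}.
That's 4 components.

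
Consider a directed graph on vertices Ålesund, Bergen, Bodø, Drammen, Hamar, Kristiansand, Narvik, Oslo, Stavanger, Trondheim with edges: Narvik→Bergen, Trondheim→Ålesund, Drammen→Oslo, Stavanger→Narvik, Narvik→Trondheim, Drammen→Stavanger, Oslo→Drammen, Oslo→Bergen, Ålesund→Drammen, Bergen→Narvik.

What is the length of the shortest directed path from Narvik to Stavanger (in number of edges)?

Distance 0: Narvik.
Distance 1: Bergen, Trondheim.
Distance 2: Ålesund.
Distance 3: Drammen.
Distance 4: Oslo, Stavanger — contains Stavanger.

4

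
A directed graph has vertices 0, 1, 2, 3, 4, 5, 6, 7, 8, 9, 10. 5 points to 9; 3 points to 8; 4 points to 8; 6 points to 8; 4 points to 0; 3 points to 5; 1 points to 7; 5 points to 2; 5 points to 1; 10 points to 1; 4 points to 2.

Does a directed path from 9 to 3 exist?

No

9 has no outgoing edges, so nothing is reachable from it.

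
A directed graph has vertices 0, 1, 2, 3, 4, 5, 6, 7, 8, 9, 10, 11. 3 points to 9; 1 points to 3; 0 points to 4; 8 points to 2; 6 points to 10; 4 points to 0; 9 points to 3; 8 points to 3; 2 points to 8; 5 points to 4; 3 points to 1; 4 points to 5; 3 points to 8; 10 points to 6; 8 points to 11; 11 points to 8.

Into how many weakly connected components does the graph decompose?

From 0: component {0, 4, 5}.
From 1: component {1, 2, 3, 8, 9, 11}.
From 6: component {6, 10}.
From 7: component {7}.
That's 4 components.

4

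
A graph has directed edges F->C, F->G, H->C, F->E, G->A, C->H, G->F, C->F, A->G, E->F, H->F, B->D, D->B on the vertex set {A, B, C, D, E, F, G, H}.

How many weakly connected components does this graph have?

From A: component {A, C, E, F, G, H}.
From B: component {B, D}.
That's 2 components.

2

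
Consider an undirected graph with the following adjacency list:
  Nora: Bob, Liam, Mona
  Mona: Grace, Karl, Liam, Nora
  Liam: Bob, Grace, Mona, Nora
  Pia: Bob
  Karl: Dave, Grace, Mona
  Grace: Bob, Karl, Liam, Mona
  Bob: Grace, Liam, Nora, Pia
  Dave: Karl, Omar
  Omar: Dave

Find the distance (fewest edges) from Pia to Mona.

Distance 0: Pia.
Distance 1: Bob.
Distance 2: Grace, Liam, Nora.
Distance 3: Karl, Mona — contains Mona.

3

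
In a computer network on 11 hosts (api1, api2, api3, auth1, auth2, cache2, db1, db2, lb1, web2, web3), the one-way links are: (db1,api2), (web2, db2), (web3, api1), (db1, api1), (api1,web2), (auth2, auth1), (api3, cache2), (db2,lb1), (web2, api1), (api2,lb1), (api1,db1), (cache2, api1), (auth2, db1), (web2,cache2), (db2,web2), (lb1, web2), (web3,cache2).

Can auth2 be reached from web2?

No

Explore from web2.
Distance 1: reach api1, cache2, db2.
Distance 2: reach db1, lb1.
Distance 3: reach api2.
The search from web2 is exhausted; no directed path reaches auth2.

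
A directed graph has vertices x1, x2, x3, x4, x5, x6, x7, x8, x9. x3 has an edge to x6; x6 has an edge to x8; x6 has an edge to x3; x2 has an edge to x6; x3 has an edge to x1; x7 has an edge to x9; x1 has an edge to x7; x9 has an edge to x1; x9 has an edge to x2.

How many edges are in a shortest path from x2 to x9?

5

Distance 0: x2.
Distance 1: x6.
Distance 2: x3, x8.
Distance 3: x1.
Distance 4: x7.
Distance 5: x9 — contains x9.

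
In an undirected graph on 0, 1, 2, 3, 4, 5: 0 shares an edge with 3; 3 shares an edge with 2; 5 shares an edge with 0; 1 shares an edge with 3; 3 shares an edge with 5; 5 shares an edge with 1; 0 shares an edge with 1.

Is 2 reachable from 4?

No

4 has no edges, so nothing is reachable from it.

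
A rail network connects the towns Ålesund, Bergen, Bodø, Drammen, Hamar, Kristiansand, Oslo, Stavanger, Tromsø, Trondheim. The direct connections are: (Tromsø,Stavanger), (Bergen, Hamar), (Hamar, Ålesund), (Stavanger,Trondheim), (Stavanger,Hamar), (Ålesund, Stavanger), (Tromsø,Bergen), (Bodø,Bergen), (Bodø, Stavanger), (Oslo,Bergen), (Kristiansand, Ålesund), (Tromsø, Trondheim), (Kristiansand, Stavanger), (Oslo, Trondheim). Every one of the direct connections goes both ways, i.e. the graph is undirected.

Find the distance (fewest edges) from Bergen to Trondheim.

2

Distance 0: Bergen.
Distance 1: Bodø, Hamar, Oslo, Tromsø.
Distance 2: Ålesund, Stavanger, Trondheim — contains Trondheim.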